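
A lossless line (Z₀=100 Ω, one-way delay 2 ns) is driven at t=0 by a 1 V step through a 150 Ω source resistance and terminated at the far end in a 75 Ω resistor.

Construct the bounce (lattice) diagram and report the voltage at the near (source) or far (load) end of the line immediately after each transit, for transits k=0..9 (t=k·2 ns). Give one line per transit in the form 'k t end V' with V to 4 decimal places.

0 0 source 0.4000
1 2 load 0.3429
2 4 source 0.3314
3 6 load 0.3331
4 8 source 0.3334
5 10 load 0.3333
6 12 source 0.3333
7 14 load 0.3333
8 16 source 0.3333
9 18 load 0.3333

Γ_L=-0.142857, Γ_S=0.200000; launch V₁=1·100/250=0.400000
k=0 src: V=0.4000
k=1 load: inc=0.400000, refl=0.400000·-0.142857=-0.0571; V=0.000000+0.400000+-0.057143=0.3429
k=2 src: inc=-0.057143, refl=-0.057143·0.200000=-0.0114; V=0.400000+-0.057143+-0.011429=0.3314
k=3 load: inc=-0.011429, refl=-0.011429·-0.142857=0.0016; V=0.342857+-0.011429+0.001633=0.3331
k=4 src: inc=0.001633, refl=0.001633·0.200000=0.0003; V=0.331429+0.001633+0.000327=0.3334
k=5 load: inc=0.000327, refl=0.000327·-0.142857=-0.0000; V=0.333061+0.000327+-0.000047=0.3333
k=6 src: inc=-0.000047, refl=-0.000047·0.200000=-0.0000; V=0.333388+-0.000047+-0.000009=0.3333
k=7 load: inc=-0.000009, refl=-0.000009·-0.142857=0.0000; V=0.333341+-0.000009+0.000001=0.3333
k=8 src: inc=0.000001, refl=0.000001·0.200000=0.0000; V=0.333332+0.000001+0.000000=0.3333
k=9 load: inc=0.000000, refl=0.000000·-0.142857=-0.0000; V=0.333333+0.000000+-0.000000=0.3333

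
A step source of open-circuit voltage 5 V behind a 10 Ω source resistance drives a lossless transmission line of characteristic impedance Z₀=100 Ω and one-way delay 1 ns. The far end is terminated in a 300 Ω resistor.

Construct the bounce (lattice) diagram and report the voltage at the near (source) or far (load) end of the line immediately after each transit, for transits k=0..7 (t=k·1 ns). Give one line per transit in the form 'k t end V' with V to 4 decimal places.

Γ_L=0.500000, Γ_S=-0.818182; launch V₁=5·100/110=4.545455
k=0 src: V=4.5455
k=1 load: inc=4.545455, refl=4.545455·0.500000=2.2727; V=0.000000+4.545455+2.272727=6.8182
k=2 src: inc=2.272727, refl=2.272727·-0.818182=-1.8595; V=4.545455+2.272727+-1.859504=4.9587
k=3 load: inc=-1.859504, refl=-1.859504·0.500000=-0.9298; V=6.818182+-1.859504+-0.929752=4.0289
k=4 src: inc=-0.929752, refl=-0.929752·-0.818182=0.7607; V=4.958678+-0.929752+0.760706=4.7896
k=5 load: inc=0.760706, refl=0.760706·0.500000=0.3804; V=4.028926+0.760706+0.380353=5.1700
k=6 src: inc=0.380353, refl=0.380353·-0.818182=-0.3112; V=4.789632+0.380353+-0.311198=4.8588
k=7 load: inc=-0.311198, refl=-0.311198·0.500000=-0.1556; V=5.169985+-0.311198+-0.155599=4.7032

0 0 source 4.5455
1 1 load 6.8182
2 2 source 4.9587
3 3 load 4.0289
4 4 source 4.7896
5 5 load 5.1700
6 6 source 4.8588
7 7 load 4.7032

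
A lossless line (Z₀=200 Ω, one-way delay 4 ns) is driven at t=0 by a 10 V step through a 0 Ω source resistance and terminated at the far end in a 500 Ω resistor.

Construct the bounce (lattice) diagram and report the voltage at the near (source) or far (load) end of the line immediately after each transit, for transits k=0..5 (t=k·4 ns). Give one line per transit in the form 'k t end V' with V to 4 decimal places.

0 0 source 10.0000
1 4 load 14.2857
2 8 source 10.0000
3 12 load 8.1633
4 16 source 10.0000
5 20 load 10.7872

Γ_L=0.428571, Γ_S=-1.000000; launch V₁=10·200/200=10.000000
k=0 src: V=10.0000
k=1 load: inc=10.000000, refl=10.000000·0.428571=4.2857; V=0.000000+10.000000+4.285714=14.2857
k=2 src: inc=4.285714, refl=4.285714·-1.000000=-4.2857; V=10.000000+4.285714+-4.285714=10.0000
k=3 load: inc=-4.285714, refl=-4.285714·0.428571=-1.8367; V=14.285714+-4.285714+-1.836735=8.1633
k=4 src: inc=-1.836735, refl=-1.836735·-1.000000=1.8367; V=10.000000+-1.836735+1.836735=10.0000
k=5 load: inc=1.836735, refl=1.836735·0.428571=0.7872; V=8.163265+1.836735+0.787172=10.7872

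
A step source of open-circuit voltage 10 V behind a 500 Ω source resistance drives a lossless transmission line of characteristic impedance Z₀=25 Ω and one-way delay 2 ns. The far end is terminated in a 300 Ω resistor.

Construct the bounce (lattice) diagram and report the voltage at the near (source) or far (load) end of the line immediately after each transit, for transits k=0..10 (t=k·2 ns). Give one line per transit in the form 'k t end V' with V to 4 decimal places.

Γ_L=0.846154, Γ_S=0.904762; launch V₁=10·25/525=0.476190
k=0 src: V=0.4762
k=1 load: inc=0.476190, refl=0.476190·0.846154=0.4029; V=0.000000+0.476190+0.402930=0.8791
k=2 src: inc=0.402930, refl=0.402930·0.904762=0.3646; V=0.476190+0.402930+0.364556=1.2437
k=3 load: inc=0.364556, refl=0.364556·0.846154=0.3085; V=0.879121+0.364556+0.308471=1.5521
k=4 src: inc=0.308471, refl=0.308471·0.904762=0.2791; V=1.243677+0.308471+0.279092=1.8312
k=5 load: inc=0.279092, refl=0.279092·0.846154=0.2362; V=1.552147+0.279092+0.236155=2.0674
k=6 src: inc=0.236155, refl=0.236155·0.904762=0.2137; V=1.831240+0.236155+0.213664=2.2811
k=7 load: inc=0.213664, refl=0.213664·0.846154=0.1808; V=2.067395+0.213664+0.180793=2.4619
k=8 src: inc=0.180793, refl=0.180793·0.904762=0.1636; V=2.281059+0.180793+0.163574=2.6254
k=9 load: inc=0.163574, refl=0.163574·0.846154=0.1384; V=2.461852+0.163574+0.138409=2.7638
k=10 src: inc=0.138409, refl=0.138409·0.904762=0.1252; V=2.625426+0.138409+0.125227=2.8891

0 0 source 0.4762
1 2 load 0.8791
2 4 source 1.2437
3 6 load 1.5521
4 8 source 1.8312
5 10 load 2.0674
6 12 source 2.2811
7 14 load 2.4619
8 16 source 2.6254
9 18 load 2.7638
10 20 source 2.8891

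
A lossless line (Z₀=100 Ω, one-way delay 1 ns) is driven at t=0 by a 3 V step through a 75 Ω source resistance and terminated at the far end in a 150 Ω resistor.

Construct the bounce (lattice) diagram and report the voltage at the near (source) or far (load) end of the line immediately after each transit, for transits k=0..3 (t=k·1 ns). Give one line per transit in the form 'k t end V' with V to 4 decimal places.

0 0 source 1.7143
1 1 load 2.0571
2 2 source 2.0082
3 3 load 1.9984

Γ_L=0.200000, Γ_S=-0.142857; launch V₁=3·100/175=1.714286
k=0 src: V=1.7143
k=1 load: inc=1.714286, refl=1.714286·0.200000=0.3429; V=0.000000+1.714286+0.342857=2.0571
k=2 src: inc=0.342857, refl=0.342857·-0.142857=-0.0490; V=1.714286+0.342857+-0.048980=2.0082
k=3 load: inc=-0.048980, refl=-0.048980·0.200000=-0.0098; V=2.057143+-0.048980+-0.009796=1.9984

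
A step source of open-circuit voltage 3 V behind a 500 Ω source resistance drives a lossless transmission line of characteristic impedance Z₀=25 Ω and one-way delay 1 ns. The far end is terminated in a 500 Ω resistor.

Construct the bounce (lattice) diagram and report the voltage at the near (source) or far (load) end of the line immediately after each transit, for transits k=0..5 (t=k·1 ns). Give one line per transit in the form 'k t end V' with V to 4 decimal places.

0 0 source 0.1429
1 1 load 0.2721
2 2 source 0.3891
3 3 load 0.4949
4 4 source 0.5906
5 5 load 0.6772

Γ_L=0.904762, Γ_S=0.904762; launch V₁=3·25/525=0.142857
k=0 src: V=0.1429
k=1 load: inc=0.142857, refl=0.142857·0.904762=0.1293; V=0.000000+0.142857+0.129252=0.2721
k=2 src: inc=0.129252, refl=0.129252·0.904762=0.1169; V=0.142857+0.129252+0.116942=0.3891
k=3 load: inc=0.116942, refl=0.116942·0.904762=0.1058; V=0.272109+0.116942+0.105805=0.4949
k=4 src: inc=0.105805, refl=0.105805·0.904762=0.0957; V=0.389051+0.105805+0.095728=0.5906
k=5 load: inc=0.095728, refl=0.095728·0.904762=0.0866; V=0.494856+0.095728+0.086611=0.6772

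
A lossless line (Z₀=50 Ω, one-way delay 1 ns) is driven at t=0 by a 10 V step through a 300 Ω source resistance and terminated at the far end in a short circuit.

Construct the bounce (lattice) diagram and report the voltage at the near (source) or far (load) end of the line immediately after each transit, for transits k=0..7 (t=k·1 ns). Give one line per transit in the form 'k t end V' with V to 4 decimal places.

Γ_L=-1.000000, Γ_S=0.714286; launch V₁=10·50/350=1.428571
k=0 src: V=1.4286
k=1 load: inc=1.428571, refl=1.428571·-1.000000=-1.4286; V=0.000000+1.428571+-1.428571=0.0000
k=2 src: inc=-1.428571, refl=-1.428571·0.714286=-1.0204; V=1.428571+-1.428571+-1.020408=-1.0204
k=3 load: inc=-1.020408, refl=-1.020408·-1.000000=1.0204; V=0.000000+-1.020408+1.020408=0.0000
k=4 src: inc=1.020408, refl=1.020408·0.714286=0.7289; V=-1.020408+1.020408+0.728863=0.7289
k=5 load: inc=0.728863, refl=0.728863·-1.000000=-0.7289; V=0.000000+0.728863+-0.728863=0.0000
k=6 src: inc=-0.728863, refl=-0.728863·0.714286=-0.5206; V=0.728863+-0.728863+-0.520616=-0.5206
k=7 load: inc=-0.520616, refl=-0.520616·-1.000000=0.5206; V=0.000000+-0.520616+0.520616=0.0000

0 0 source 1.4286
1 1 load 0.0000
2 2 source -1.0204
3 3 load 0.0000
4 4 source 0.7289
5 5 load 0.0000
6 6 source -0.5206
7 7 load 0.0000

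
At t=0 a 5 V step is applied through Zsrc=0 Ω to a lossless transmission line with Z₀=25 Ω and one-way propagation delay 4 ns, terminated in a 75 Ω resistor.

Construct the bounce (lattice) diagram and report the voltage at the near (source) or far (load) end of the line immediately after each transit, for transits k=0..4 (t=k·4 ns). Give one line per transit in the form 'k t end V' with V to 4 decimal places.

Γ_L=0.500000, Γ_S=-1.000000; launch V₁=5·25/25=5.000000
k=0 src: V=5.0000
k=1 load: inc=5.000000, refl=5.000000·0.500000=2.5000; V=0.000000+5.000000+2.500000=7.5000
k=2 src: inc=2.500000, refl=2.500000·-1.000000=-2.5000; V=5.000000+2.500000+-2.500000=5.0000
k=3 load: inc=-2.500000, refl=-2.500000·0.500000=-1.2500; V=7.500000+-2.500000+-1.250000=3.7500
k=4 src: inc=-1.250000, refl=-1.250000·-1.000000=1.2500; V=5.000000+-1.250000+1.250000=5.0000

0 0 source 5.0000
1 4 load 7.5000
2 8 source 5.0000
3 12 load 3.7500
4 16 source 5.0000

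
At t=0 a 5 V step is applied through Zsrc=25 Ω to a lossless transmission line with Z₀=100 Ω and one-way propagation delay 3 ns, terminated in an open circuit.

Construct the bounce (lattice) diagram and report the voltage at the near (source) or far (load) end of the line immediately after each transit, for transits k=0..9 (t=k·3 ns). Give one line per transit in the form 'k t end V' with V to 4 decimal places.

0 0 source 4.0000
1 3 load 8.0000
2 6 source 5.6000
3 9 load 3.2000
4 12 source 4.6400
5 15 load 6.0800
6 18 source 5.2160
7 21 load 4.3520
8 24 source 4.8704
9 27 load 5.3888

Γ_L=1.000000, Γ_S=-0.600000; launch V₁=5·100/125=4.000000
k=0 src: V=4.0000
k=1 load: inc=4.000000, refl=4.000000·1.000000=4.0000; V=0.000000+4.000000+4.000000=8.0000
k=2 src: inc=4.000000, refl=4.000000·-0.600000=-2.4000; V=4.000000+4.000000+-2.400000=5.6000
k=3 load: inc=-2.400000, refl=-2.400000·1.000000=-2.4000; V=8.000000+-2.400000+-2.400000=3.2000
k=4 src: inc=-2.400000, refl=-2.400000·-0.600000=1.4400; V=5.600000+-2.400000+1.440000=4.6400
k=5 load: inc=1.440000, refl=1.440000·1.000000=1.4400; V=3.200000+1.440000+1.440000=6.0800
k=6 src: inc=1.440000, refl=1.440000·-0.600000=-0.8640; V=4.640000+1.440000+-0.864000=5.2160
k=7 load: inc=-0.864000, refl=-0.864000·1.000000=-0.8640; V=6.080000+-0.864000+-0.864000=4.3520
k=8 src: inc=-0.864000, refl=-0.864000·-0.600000=0.5184; V=5.216000+-0.864000+0.518400=4.8704
k=9 load: inc=0.518400, refl=0.518400·1.000000=0.5184; V=4.352000+0.518400+0.518400=5.3888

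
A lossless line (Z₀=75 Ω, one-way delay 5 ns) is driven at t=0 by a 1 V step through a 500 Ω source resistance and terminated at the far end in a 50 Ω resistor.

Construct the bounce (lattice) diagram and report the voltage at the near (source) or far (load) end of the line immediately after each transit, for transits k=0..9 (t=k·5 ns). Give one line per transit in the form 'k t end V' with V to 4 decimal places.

Γ_L=-0.200000, Γ_S=0.739130; launch V₁=1·75/575=0.130435
k=0 src: V=0.1304
k=1 load: inc=0.130435, refl=0.130435·-0.200000=-0.0261; V=0.000000+0.130435+-0.026087=0.1043
k=2 src: inc=-0.026087, refl=-0.026087·0.739130=-0.0193; V=0.130435+-0.026087+-0.019282=0.0851
k=3 load: inc=-0.019282, refl=-0.019282·-0.200000=0.0039; V=0.104348+-0.019282+0.003856=0.0889
k=4 src: inc=0.003856, refl=0.003856·0.739130=0.0029; V=0.085066+0.003856+0.002850=0.0918
k=5 load: inc=0.002850, refl=0.002850·-0.200000=-0.0006; V=0.088922+0.002850+-0.000570=0.0912
k=6 src: inc=-0.000570, refl=-0.000570·0.739130=-0.0004; V=0.091773+-0.000570+-0.000421=0.0908
k=7 load: inc=-0.000421, refl=-0.000421·-0.200000=0.0001; V=0.091203+-0.000421+0.000084=0.0909
k=8 src: inc=0.000084, refl=0.000084·0.739130=0.0001; V=0.090781+0.000084+0.000062=0.0909
k=9 load: inc=0.000062, refl=0.000062·-0.200000=-0.0000; V=0.090866+0.000062+-0.000012=0.0909

0 0 source 0.1304
1 5 load 0.1043
2 10 source 0.0851
3 15 load 0.0889
4 20 source 0.0918
5 25 load 0.0912
6 30 source 0.0908
7 35 load 0.0909
8 40 source 0.0909
9 45 load 0.0909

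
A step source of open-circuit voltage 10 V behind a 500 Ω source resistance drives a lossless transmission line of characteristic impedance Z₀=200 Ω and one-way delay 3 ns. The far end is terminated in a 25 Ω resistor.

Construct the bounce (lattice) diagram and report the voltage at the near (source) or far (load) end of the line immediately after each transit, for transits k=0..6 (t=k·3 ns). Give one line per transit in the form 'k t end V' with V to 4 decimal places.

0 0 source 2.8571
1 3 load 0.6349
2 6 source -0.3175
3 9 load 0.4233
4 12 source 0.7407
5 15 load 0.4938
6 18 source 0.3880

Γ_L=-0.777778, Γ_S=0.428571; launch V₁=10·200/700=2.857143
k=0 src: V=2.8571
k=1 load: inc=2.857143, refl=2.857143·-0.777778=-2.2222; V=0.000000+2.857143+-2.222222=0.6349
k=2 src: inc=-2.222222, refl=-2.222222·0.428571=-0.9524; V=2.857143+-2.222222+-0.952381=-0.3175
k=3 load: inc=-0.952381, refl=-0.952381·-0.777778=0.7407; V=0.634921+-0.952381+0.740741=0.4233
k=4 src: inc=0.740741, refl=0.740741·0.428571=0.3175; V=-0.317460+0.740741+0.317460=0.7407
k=5 load: inc=0.317460, refl=0.317460·-0.777778=-0.2469; V=0.423280+0.317460+-0.246914=0.4938
k=6 src: inc=-0.246914, refl=-0.246914·0.428571=-0.1058; V=0.740741+-0.246914+-0.105820=0.3880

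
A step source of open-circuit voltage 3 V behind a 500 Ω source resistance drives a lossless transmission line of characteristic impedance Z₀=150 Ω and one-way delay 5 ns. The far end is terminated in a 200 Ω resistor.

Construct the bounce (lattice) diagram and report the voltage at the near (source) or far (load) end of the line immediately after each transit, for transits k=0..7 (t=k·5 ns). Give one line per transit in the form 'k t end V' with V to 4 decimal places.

0 0 source 0.6923
1 5 load 0.7912
2 10 source 0.8445
3 15 load 0.8521
4 20 source 0.8562
5 25 load 0.8568
6 30 source 0.8571
7 35 load 0.8571

Γ_L=0.142857, Γ_S=0.538462; launch V₁=3·150/650=0.692308
k=0 src: V=0.6923
k=1 load: inc=0.692308, refl=0.692308·0.142857=0.0989; V=0.000000+0.692308+0.098901=0.7912
k=2 src: inc=0.098901, refl=0.098901·0.538462=0.0533; V=0.692308+0.098901+0.053254=0.8445
k=3 load: inc=0.053254, refl=0.053254·0.142857=0.0076; V=0.791209+0.053254+0.007608=0.8521
k=4 src: inc=0.007608, refl=0.007608·0.538462=0.0041; V=0.844463+0.007608+0.004096=0.8562
k=5 load: inc=0.004096, refl=0.004096·0.142857=0.0006; V=0.852071+0.004096+0.000585=0.8568
k=6 src: inc=0.000585, refl=0.000585·0.538462=0.0003; V=0.856168+0.000585+0.000315=0.8571
k=7 load: inc=0.000315, refl=0.000315·0.142857=0.0000; V=0.856753+0.000315+0.000045=0.8571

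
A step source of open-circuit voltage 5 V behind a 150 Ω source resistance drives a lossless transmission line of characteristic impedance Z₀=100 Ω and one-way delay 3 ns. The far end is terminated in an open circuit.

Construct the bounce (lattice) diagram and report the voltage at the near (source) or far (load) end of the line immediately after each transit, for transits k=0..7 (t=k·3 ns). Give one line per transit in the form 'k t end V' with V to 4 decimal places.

Γ_L=1.000000, Γ_S=0.200000; launch V₁=5·100/250=2.000000
k=0 src: V=2.0000
k=1 load: inc=2.000000, refl=2.000000·1.000000=2.0000; V=0.000000+2.000000+2.000000=4.0000
k=2 src: inc=2.000000, refl=2.000000·0.200000=0.4000; V=2.000000+2.000000+0.400000=4.4000
k=3 load: inc=0.400000, refl=0.400000·1.000000=0.4000; V=4.000000+0.400000+0.400000=4.8000
k=4 src: inc=0.400000, refl=0.400000·0.200000=0.0800; V=4.400000+0.400000+0.080000=4.8800
k=5 load: inc=0.080000, refl=0.080000·1.000000=0.0800; V=4.800000+0.080000+0.080000=4.9600
k=6 src: inc=0.080000, refl=0.080000·0.200000=0.0160; V=4.880000+0.080000+0.016000=4.9760
k=7 load: inc=0.016000, refl=0.016000·1.000000=0.0160; V=4.960000+0.016000+0.016000=4.9920

0 0 source 2.0000
1 3 load 4.0000
2 6 source 4.4000
3 9 load 4.8000
4 12 source 4.8800
5 15 load 4.9600
6 18 source 4.9760
7 21 load 4.9920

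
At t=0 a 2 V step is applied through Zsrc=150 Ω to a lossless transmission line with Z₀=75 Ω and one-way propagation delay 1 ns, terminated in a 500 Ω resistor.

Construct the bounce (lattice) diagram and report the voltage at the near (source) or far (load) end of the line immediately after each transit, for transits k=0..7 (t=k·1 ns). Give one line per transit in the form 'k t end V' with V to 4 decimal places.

Γ_L=0.739130, Γ_S=0.333333; launch V₁=2·75/225=0.666667
k=0 src: V=0.6667
k=1 load: inc=0.666667, refl=0.666667·0.739130=0.4928; V=0.000000+0.666667+0.492754=1.1594
k=2 src: inc=0.492754, refl=0.492754·0.333333=0.1643; V=0.666667+0.492754+0.164251=1.3237
k=3 load: inc=0.164251, refl=0.164251·0.739130=0.1214; V=1.159420+0.164251+0.121403=1.4451
k=4 src: inc=0.121403, refl=0.121403·0.333333=0.0405; V=1.323671+0.121403+0.040468=1.4855
k=5 load: inc=0.040468, refl=0.040468·0.739130=0.0299; V=1.445075+0.040468+0.029911=1.5155
k=6 src: inc=0.029911, refl=0.029911·0.333333=0.0100; V=1.485542+0.029911+0.009970=1.5254
k=7 load: inc=0.009970, refl=0.009970·0.739130=0.0074; V=1.515453+0.009970+0.007369=1.5328

0 0 source 0.6667
1 1 load 1.1594
2 2 source 1.3237
3 3 load 1.4451
4 4 source 1.4855
5 5 load 1.5155
6 6 source 1.5254
7 7 load 1.5328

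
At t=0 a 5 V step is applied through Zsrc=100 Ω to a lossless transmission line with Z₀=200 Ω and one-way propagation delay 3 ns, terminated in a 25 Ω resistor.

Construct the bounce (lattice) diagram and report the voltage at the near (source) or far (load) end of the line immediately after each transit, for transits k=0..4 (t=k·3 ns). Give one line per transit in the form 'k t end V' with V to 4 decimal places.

Γ_L=-0.777778, Γ_S=-0.333333; launch V₁=5·200/300=3.333333
k=0 src: V=3.3333
k=1 load: inc=3.333333, refl=3.333333·-0.777778=-2.5926; V=0.000000+3.333333+-2.592593=0.7407
k=2 src: inc=-2.592593, refl=-2.592593·-0.333333=0.8642; V=3.333333+-2.592593+0.864198=1.6049
k=3 load: inc=0.864198, refl=0.864198·-0.777778=-0.6722; V=0.740741+0.864198+-0.672154=0.9328
k=4 src: inc=-0.672154, refl=-0.672154·-0.333333=0.2241; V=1.604938+-0.672154+0.224051=1.1568

0 0 source 3.3333
1 3 load 0.7407
2 6 source 1.6049
3 9 load 0.9328
4 12 source 1.1568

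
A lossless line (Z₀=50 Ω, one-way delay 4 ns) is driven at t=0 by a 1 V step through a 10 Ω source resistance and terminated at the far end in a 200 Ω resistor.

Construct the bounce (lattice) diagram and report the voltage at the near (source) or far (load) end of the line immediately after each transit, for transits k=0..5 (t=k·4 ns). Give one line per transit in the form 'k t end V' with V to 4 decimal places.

Γ_L=0.600000, Γ_S=-0.666667; launch V₁=1·50/60=0.833333
k=0 src: V=0.8333
k=1 load: inc=0.833333, refl=0.833333·0.600000=0.5000; V=0.000000+0.833333+0.500000=1.3333
k=2 src: inc=0.500000, refl=0.500000·-0.666667=-0.3333; V=0.833333+0.500000+-0.333333=1.0000
k=3 load: inc=-0.333333, refl=-0.333333·0.600000=-0.2000; V=1.333333+-0.333333+-0.200000=0.8000
k=4 src: inc=-0.200000, refl=-0.200000·-0.666667=0.1333; V=1.000000+-0.200000+0.133333=0.9333
k=5 load: inc=0.133333, refl=0.133333·0.600000=0.0800; V=0.800000+0.133333+0.080000=1.0133

0 0 source 0.8333
1 4 load 1.3333
2 8 source 1.0000
3 12 load 0.8000
4 16 source 0.9333
5 20 load 1.0133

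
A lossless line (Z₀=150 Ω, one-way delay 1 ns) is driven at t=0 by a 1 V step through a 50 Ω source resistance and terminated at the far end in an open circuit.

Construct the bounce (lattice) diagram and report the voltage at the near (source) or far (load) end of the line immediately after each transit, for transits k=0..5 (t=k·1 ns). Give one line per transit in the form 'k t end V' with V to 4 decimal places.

Γ_L=1.000000, Γ_S=-0.500000; launch V₁=1·150/200=0.750000
k=0 src: V=0.7500
k=1 load: inc=0.750000, refl=0.750000·1.000000=0.7500; V=0.000000+0.750000+0.750000=1.5000
k=2 src: inc=0.750000, refl=0.750000·-0.500000=-0.3750; V=0.750000+0.750000+-0.375000=1.1250
k=3 load: inc=-0.375000, refl=-0.375000·1.000000=-0.3750; V=1.500000+-0.375000+-0.375000=0.7500
k=4 src: inc=-0.375000, refl=-0.375000·-0.500000=0.1875; V=1.125000+-0.375000+0.187500=0.9375
k=5 load: inc=0.187500, refl=0.187500·1.000000=0.1875; V=0.750000+0.187500+0.187500=1.1250

0 0 source 0.7500
1 1 load 1.5000
2 2 source 1.1250
3 3 load 0.7500
4 4 source 0.9375
5 5 load 1.1250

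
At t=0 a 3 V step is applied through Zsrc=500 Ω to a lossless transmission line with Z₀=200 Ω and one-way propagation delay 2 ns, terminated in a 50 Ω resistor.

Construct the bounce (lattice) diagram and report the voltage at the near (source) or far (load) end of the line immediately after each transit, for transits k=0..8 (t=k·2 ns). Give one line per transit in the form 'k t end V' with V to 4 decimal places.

0 0 source 0.8571
1 2 load 0.3429
2 4 source 0.1224
3 6 load 0.2547
4 8 source 0.3114
5 10 load 0.2774
6 12 source 0.2628
7 14 load 0.2715
8 16 source 0.2753

Γ_L=-0.600000, Γ_S=0.428571; launch V₁=3·200/700=0.857143
k=0 src: V=0.8571
k=1 load: inc=0.857143, refl=0.857143·-0.600000=-0.5143; V=0.000000+0.857143+-0.514286=0.3429
k=2 src: inc=-0.514286, refl=-0.514286·0.428571=-0.2204; V=0.857143+-0.514286+-0.220408=0.1224
k=3 load: inc=-0.220408, refl=-0.220408·-0.600000=0.1322; V=0.342857+-0.220408+0.132245=0.2547
k=4 src: inc=0.132245, refl=0.132245·0.428571=0.0567; V=0.122449+0.132245+0.056676=0.3114
k=5 load: inc=0.056676, refl=0.056676·-0.600000=-0.0340; V=0.254694+0.056676+-0.034006=0.2774
k=6 src: inc=-0.034006, refl=-0.034006·0.428571=-0.0146; V=0.311370+-0.034006+-0.014574=0.2628
k=7 load: inc=-0.014574, refl=-0.014574·-0.600000=0.0087; V=0.277364+-0.014574+0.008744=0.2715
k=8 src: inc=0.008744, refl=0.008744·0.428571=0.0037; V=0.262791+0.008744+0.003748=0.2753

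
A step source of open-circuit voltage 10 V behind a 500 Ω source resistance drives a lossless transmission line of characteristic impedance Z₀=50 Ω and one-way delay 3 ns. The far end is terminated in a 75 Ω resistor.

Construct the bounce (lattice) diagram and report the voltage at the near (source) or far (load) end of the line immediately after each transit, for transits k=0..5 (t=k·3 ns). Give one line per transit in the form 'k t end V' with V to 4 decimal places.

0 0 source 0.9091
1 3 load 1.0909
2 6 source 1.2397
3 9 load 1.2694
4 12 source 1.2938
5 15 load 1.2986

Γ_L=0.200000, Γ_S=0.818182; launch V₁=10·50/550=0.909091
k=0 src: V=0.9091
k=1 load: inc=0.909091, refl=0.909091·0.200000=0.1818; V=0.000000+0.909091+0.181818=1.0909
k=2 src: inc=0.181818, refl=0.181818·0.818182=0.1488; V=0.909091+0.181818+0.148760=1.2397
k=3 load: inc=0.148760, refl=0.148760·0.200000=0.0298; V=1.090909+0.148760+0.029752=1.2694
k=4 src: inc=0.029752, refl=0.029752·0.818182=0.0243; V=1.239669+0.029752+0.024343=1.2938
k=5 load: inc=0.024343, refl=0.024343·0.200000=0.0049; V=1.269421+0.024343+0.004869=1.2986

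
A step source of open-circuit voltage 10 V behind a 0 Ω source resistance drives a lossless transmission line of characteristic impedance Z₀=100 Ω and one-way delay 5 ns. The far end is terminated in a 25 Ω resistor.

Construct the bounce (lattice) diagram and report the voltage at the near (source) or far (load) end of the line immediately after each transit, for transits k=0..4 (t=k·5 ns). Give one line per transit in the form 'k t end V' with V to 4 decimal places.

0 0 source 10.0000
1 5 load 4.0000
2 10 source 10.0000
3 15 load 6.4000
4 20 source 10.0000

Γ_L=-0.600000, Γ_S=-1.000000; launch V₁=10·100/100=10.000000
k=0 src: V=10.0000
k=1 load: inc=10.000000, refl=10.000000·-0.600000=-6.0000; V=0.000000+10.000000+-6.000000=4.0000
k=2 src: inc=-6.000000, refl=-6.000000·-1.000000=6.0000; V=10.000000+-6.000000+6.000000=10.0000
k=3 load: inc=6.000000, refl=6.000000·-0.600000=-3.6000; V=4.000000+6.000000+-3.600000=6.4000
k=4 src: inc=-3.600000, refl=-3.600000·-1.000000=3.6000; V=10.000000+-3.600000+3.600000=10.0000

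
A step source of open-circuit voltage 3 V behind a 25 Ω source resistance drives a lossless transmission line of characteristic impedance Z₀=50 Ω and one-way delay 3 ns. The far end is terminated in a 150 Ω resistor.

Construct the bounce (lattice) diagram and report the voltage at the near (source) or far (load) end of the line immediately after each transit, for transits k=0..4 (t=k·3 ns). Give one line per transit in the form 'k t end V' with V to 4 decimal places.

0 0 source 2.0000
1 3 load 3.0000
2 6 source 2.6667
3 9 load 2.5000
4 12 source 2.5556

Γ_L=0.500000, Γ_S=-0.333333; launch V₁=3·50/75=2.000000
k=0 src: V=2.0000
k=1 load: inc=2.000000, refl=2.000000·0.500000=1.0000; V=0.000000+2.000000+1.000000=3.0000
k=2 src: inc=1.000000, refl=1.000000·-0.333333=-0.3333; V=2.000000+1.000000+-0.333333=2.6667
k=3 load: inc=-0.333333, refl=-0.333333·0.500000=-0.1667; V=3.000000+-0.333333+-0.166667=2.5000
k=4 src: inc=-0.166667, refl=-0.166667·-0.333333=0.0556; V=2.666667+-0.166667+0.055556=2.5556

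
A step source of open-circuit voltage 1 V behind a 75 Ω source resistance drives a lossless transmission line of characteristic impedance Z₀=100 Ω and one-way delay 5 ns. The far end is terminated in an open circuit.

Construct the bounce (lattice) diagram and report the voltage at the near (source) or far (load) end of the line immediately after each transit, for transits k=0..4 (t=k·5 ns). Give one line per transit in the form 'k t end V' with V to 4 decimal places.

0 0 source 0.5714
1 5 load 1.1429
2 10 source 1.0612
3 15 load 0.9796
4 20 source 0.9913

Γ_L=1.000000, Γ_S=-0.142857; launch V₁=1·100/175=0.571429
k=0 src: V=0.5714
k=1 load: inc=0.571429, refl=0.571429·1.000000=0.5714; V=0.000000+0.571429+0.571429=1.1429
k=2 src: inc=0.571429, refl=0.571429·-0.142857=-0.0816; V=0.571429+0.571429+-0.081633=1.0612
k=3 load: inc=-0.081633, refl=-0.081633·1.000000=-0.0816; V=1.142857+-0.081633+-0.081633=0.9796
k=4 src: inc=-0.081633, refl=-0.081633·-0.142857=0.0117; V=1.061224+-0.081633+0.011662=0.9913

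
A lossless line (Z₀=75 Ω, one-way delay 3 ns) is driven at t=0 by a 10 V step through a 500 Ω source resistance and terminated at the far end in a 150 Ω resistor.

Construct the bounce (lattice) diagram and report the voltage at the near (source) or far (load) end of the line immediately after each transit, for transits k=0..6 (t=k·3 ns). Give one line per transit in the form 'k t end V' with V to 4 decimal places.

0 0 source 1.3043
1 3 load 1.7391
2 6 source 2.0605
3 9 load 2.1676
4 12 source 2.2468
5 15 load 2.2732
6 18 source 2.2927

Γ_L=0.333333, Γ_S=0.739130; launch V₁=10·75/575=1.304348
k=0 src: V=1.3043
k=1 load: inc=1.304348, refl=1.304348·0.333333=0.4348; V=0.000000+1.304348+0.434783=1.7391
k=2 src: inc=0.434783, refl=0.434783·0.739130=0.3214; V=1.304348+0.434783+0.321361=2.0605
k=3 load: inc=0.321361, refl=0.321361·0.333333=0.1071; V=1.739130+0.321361+0.107120=2.1676
k=4 src: inc=0.107120, refl=0.107120·0.739130=0.0792; V=2.060491+0.107120+0.079176=2.2468
k=5 load: inc=0.079176, refl=0.079176·0.333333=0.0264; V=2.167612+0.079176+0.026392=2.2732
k=6 src: inc=0.026392, refl=0.026392·0.739130=0.0195; V=2.246788+0.026392+0.019507=2.2927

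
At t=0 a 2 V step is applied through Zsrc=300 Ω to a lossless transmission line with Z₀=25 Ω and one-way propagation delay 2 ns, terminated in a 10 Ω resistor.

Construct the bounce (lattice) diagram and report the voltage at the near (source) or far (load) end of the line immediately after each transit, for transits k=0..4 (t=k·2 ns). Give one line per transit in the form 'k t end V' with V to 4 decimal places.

Γ_L=-0.428571, Γ_S=0.846154; launch V₁=2·25/325=0.153846
k=0 src: V=0.1538
k=1 load: inc=0.153846, refl=0.153846·-0.428571=-0.0659; V=0.000000+0.153846+-0.065934=0.0879
k=2 src: inc=-0.065934, refl=-0.065934·0.846154=-0.0558; V=0.153846+-0.065934+-0.055790=0.0321
k=3 load: inc=-0.055790, refl=-0.055790·-0.428571=0.0239; V=0.087912+-0.055790+0.023910=0.0560
k=4 src: inc=0.023910, refl=0.023910·0.846154=0.0202; V=0.032122+0.023910+0.020232=0.0763

0 0 source 0.1538
1 2 load 0.0879
2 4 source 0.0321
3 6 load 0.0560
4 8 source 0.0763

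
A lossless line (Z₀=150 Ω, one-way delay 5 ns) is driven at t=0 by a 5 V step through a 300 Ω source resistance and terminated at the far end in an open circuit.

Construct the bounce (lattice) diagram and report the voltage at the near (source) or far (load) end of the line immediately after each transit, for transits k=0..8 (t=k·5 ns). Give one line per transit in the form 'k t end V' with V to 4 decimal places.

0 0 source 1.6667
1 5 load 3.3333
2 10 source 3.8889
3 15 load 4.4444
4 20 source 4.6296
5 25 load 4.8148
6 30 source 4.8765
7 35 load 4.9383
8 40 source 4.9588

Γ_L=1.000000, Γ_S=0.333333; launch V₁=5·150/450=1.666667
k=0 src: V=1.6667
k=1 load: inc=1.666667, refl=1.666667·1.000000=1.6667; V=0.000000+1.666667+1.666667=3.3333
k=2 src: inc=1.666667, refl=1.666667·0.333333=0.5556; V=1.666667+1.666667+0.555556=3.8889
k=3 load: inc=0.555556, refl=0.555556·1.000000=0.5556; V=3.333333+0.555556+0.555556=4.4444
k=4 src: inc=0.555556, refl=0.555556·0.333333=0.1852; V=3.888889+0.555556+0.185185=4.6296
k=5 load: inc=0.185185, refl=0.185185·1.000000=0.1852; V=4.444444+0.185185+0.185185=4.8148
k=6 src: inc=0.185185, refl=0.185185·0.333333=0.0617; V=4.629630+0.185185+0.061728=4.8765
k=7 load: inc=0.061728, refl=0.061728·1.000000=0.0617; V=4.814815+0.061728+0.061728=4.9383
k=8 src: inc=0.061728, refl=0.061728·0.333333=0.0206; V=4.876543+0.061728+0.020576=4.9588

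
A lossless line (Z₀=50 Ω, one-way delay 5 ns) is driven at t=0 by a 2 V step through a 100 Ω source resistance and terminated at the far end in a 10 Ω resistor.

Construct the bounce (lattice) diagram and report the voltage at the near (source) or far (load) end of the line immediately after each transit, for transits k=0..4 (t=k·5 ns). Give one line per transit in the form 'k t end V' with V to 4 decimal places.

0 0 source 0.6667
1 5 load 0.2222
2 10 source 0.0741
3 15 load 0.1728
4 20 source 0.2058

Γ_L=-0.666667, Γ_S=0.333333; launch V₁=2·50/150=0.666667
k=0 src: V=0.6667
k=1 load: inc=0.666667, refl=0.666667·-0.666667=-0.4444; V=0.000000+0.666667+-0.444444=0.2222
k=2 src: inc=-0.444444, refl=-0.444444·0.333333=-0.1481; V=0.666667+-0.444444+-0.148148=0.0741
k=3 load: inc=-0.148148, refl=-0.148148·-0.666667=0.0988; V=0.222222+-0.148148+0.098765=0.1728
k=4 src: inc=0.098765, refl=0.098765·0.333333=0.0329; V=0.074074+0.098765+0.032922=0.2058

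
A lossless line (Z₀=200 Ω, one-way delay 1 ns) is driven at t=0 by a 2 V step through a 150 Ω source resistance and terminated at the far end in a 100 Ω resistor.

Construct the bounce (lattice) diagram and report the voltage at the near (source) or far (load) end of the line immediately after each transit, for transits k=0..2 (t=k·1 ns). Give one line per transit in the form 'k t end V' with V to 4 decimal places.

Γ_L=-0.333333, Γ_S=-0.142857; launch V₁=2·200/350=1.142857
k=0 src: V=1.1429
k=1 load: inc=1.142857, refl=1.142857·-0.333333=-0.3810; V=0.000000+1.142857+-0.380952=0.7619
k=2 src: inc=-0.380952, refl=-0.380952·-0.142857=0.0544; V=1.142857+-0.380952+0.054422=0.8163

0 0 source 1.1429
1 1 load 0.7619
2 2 source 0.8163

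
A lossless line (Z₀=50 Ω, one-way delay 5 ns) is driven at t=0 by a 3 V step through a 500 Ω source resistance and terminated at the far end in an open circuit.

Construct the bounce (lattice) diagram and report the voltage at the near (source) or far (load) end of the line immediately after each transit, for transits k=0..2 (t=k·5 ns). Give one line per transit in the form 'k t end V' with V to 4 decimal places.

0 0 source 0.2727
1 5 load 0.5455
2 10 source 0.7686

Γ_L=1.000000, Γ_S=0.818182; launch V₁=3·50/550=0.272727
k=0 src: V=0.2727
k=1 load: inc=0.272727, refl=0.272727·1.000000=0.2727; V=0.000000+0.272727+0.272727=0.5455
k=2 src: inc=0.272727, refl=0.272727·0.818182=0.2231; V=0.272727+0.272727+0.223140=0.7686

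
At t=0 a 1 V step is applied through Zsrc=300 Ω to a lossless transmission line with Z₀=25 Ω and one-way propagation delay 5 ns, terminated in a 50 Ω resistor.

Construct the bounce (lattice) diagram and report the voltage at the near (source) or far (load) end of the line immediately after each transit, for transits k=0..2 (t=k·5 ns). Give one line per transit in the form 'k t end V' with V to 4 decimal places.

Γ_L=0.333333, Γ_S=0.846154; launch V₁=1·25/325=0.076923
k=0 src: V=0.0769
k=1 load: inc=0.076923, refl=0.076923·0.333333=0.0256; V=0.000000+0.076923+0.025641=0.1026
k=2 src: inc=0.025641, refl=0.025641·0.846154=0.0217; V=0.076923+0.025641+0.021696=0.1243

0 0 source 0.0769
1 5 load 0.1026
2 10 source 0.1243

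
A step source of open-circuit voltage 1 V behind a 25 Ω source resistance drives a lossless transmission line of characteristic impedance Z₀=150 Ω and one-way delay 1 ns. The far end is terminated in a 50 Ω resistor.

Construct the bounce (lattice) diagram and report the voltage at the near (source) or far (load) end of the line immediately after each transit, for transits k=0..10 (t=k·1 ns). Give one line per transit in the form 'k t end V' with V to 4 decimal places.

Γ_L=-0.500000, Γ_S=-0.714286; launch V₁=1·150/175=0.857143
k=0 src: V=0.8571
k=1 load: inc=0.857143, refl=0.857143·-0.500000=-0.4286; V=0.000000+0.857143+-0.428571=0.4286
k=2 src: inc=-0.428571, refl=-0.428571·-0.714286=0.3061; V=0.857143+-0.428571+0.306122=0.7347
k=3 load: inc=0.306122, refl=0.306122·-0.500000=-0.1531; V=0.428571+0.306122+-0.153061=0.5816
k=4 src: inc=-0.153061, refl=-0.153061·-0.714286=0.1093; V=0.734694+-0.153061+0.109329=0.6910
k=5 load: inc=0.109329, refl=0.109329·-0.500000=-0.0547; V=0.581633+0.109329+-0.054665=0.6363
k=6 src: inc=-0.054665, refl=-0.054665·-0.714286=0.0390; V=0.690962+-0.054665+0.039046=0.6753
k=7 load: inc=0.039046, refl=0.039046·-0.500000=-0.0195; V=0.636297+0.039046+-0.019523=0.6558
k=8 src: inc=-0.019523, refl=-0.019523·-0.714286=0.0139; V=0.675344+-0.019523+0.013945=0.6698
k=9 load: inc=0.013945, refl=0.013945·-0.500000=-0.0070; V=0.655820+0.013945+-0.006973=0.6628
k=10 src: inc=-0.006973, refl=-0.006973·-0.714286=0.0050; V=0.669766+-0.006973+0.004980=0.6678

0 0 source 0.8571
1 1 load 0.4286
2 2 source 0.7347
3 3 load 0.5816
4 4 source 0.6910
5 5 load 0.6363
6 6 source 0.6753
7 7 load 0.6558
8 8 source 0.6698
9 9 load 0.6628
10 10 source 0.6678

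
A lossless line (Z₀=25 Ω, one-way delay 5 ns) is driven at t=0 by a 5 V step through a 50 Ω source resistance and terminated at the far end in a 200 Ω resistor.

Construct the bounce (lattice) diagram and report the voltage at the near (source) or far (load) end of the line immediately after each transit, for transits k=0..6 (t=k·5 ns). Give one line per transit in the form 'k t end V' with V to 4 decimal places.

Γ_L=0.777778, Γ_S=0.333333; launch V₁=5·25/75=1.666667
k=0 src: V=1.6667
k=1 load: inc=1.666667, refl=1.666667·0.777778=1.2963; V=0.000000+1.666667+1.296296=2.9630
k=2 src: inc=1.296296, refl=1.296296·0.333333=0.4321; V=1.666667+1.296296+0.432099=3.3951
k=3 load: inc=0.432099, refl=0.432099·0.777778=0.3361; V=2.962963+0.432099+0.336077=3.7311
k=4 src: inc=0.336077, refl=0.336077·0.333333=0.1120; V=3.395062+0.336077+0.112026=3.8432
k=5 load: inc=0.112026, refl=0.112026·0.777778=0.0871; V=3.731139+0.112026+0.087131=3.9303
k=6 src: inc=0.087131, refl=0.087131·0.333333=0.0290; V=3.843164+0.087131+0.029044=3.9593

0 0 source 1.6667
1 5 load 2.9630
2 10 source 3.3951
3 15 load 3.7311
4 20 source 3.8432
5 25 load 3.9303
6 30 source 3.9593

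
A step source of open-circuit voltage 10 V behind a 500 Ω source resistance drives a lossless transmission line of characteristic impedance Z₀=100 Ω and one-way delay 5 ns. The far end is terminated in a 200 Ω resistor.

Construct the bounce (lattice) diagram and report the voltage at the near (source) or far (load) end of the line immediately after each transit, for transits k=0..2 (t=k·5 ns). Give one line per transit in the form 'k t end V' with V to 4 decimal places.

0 0 source 1.6667
1 5 load 2.2222
2 10 source 2.5926

Γ_L=0.333333, Γ_S=0.666667; launch V₁=10·100/600=1.666667
k=0 src: V=1.6667
k=1 load: inc=1.666667, refl=1.666667·0.333333=0.5556; V=0.000000+1.666667+0.555556=2.2222
k=2 src: inc=0.555556, refl=0.555556·0.666667=0.3704; V=1.666667+0.555556+0.370370=2.5926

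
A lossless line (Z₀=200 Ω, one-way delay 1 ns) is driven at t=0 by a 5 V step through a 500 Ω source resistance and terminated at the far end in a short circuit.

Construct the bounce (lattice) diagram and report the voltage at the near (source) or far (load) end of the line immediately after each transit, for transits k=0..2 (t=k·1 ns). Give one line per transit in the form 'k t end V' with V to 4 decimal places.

Γ_L=-1.000000, Γ_S=0.428571; launch V₁=5·200/700=1.428571
k=0 src: V=1.4286
k=1 load: inc=1.428571, refl=1.428571·-1.000000=-1.4286; V=0.000000+1.428571+-1.428571=0.0000
k=2 src: inc=-1.428571, refl=-1.428571·0.428571=-0.6122; V=1.428571+-1.428571+-0.612245=-0.6122

0 0 source 1.4286
1 1 load 0.0000
2 2 source -0.6122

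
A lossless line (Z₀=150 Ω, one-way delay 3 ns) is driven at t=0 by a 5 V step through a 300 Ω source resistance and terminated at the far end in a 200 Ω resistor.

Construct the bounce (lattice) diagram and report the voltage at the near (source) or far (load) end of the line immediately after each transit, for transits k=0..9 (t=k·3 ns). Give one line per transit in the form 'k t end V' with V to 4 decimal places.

Γ_L=0.142857, Γ_S=0.333333; launch V₁=5·150/450=1.666667
k=0 src: V=1.6667
k=1 load: inc=1.666667, refl=1.666667·0.142857=0.2381; V=0.000000+1.666667+0.238095=1.9048
k=2 src: inc=0.238095, refl=0.238095·0.333333=0.0794; V=1.666667+0.238095+0.079365=1.9841
k=3 load: inc=0.079365, refl=0.079365·0.142857=0.0113; V=1.904762+0.079365+0.011338=1.9955
k=4 src: inc=0.011338, refl=0.011338·0.333333=0.0038; V=1.984127+0.011338+0.003779=1.9992
k=5 load: inc=0.003779, refl=0.003779·0.142857=0.0005; V=1.995465+0.003779+0.000540=1.9998
k=6 src: inc=0.000540, refl=0.000540·0.333333=0.0002; V=1.999244+0.000540+0.000180=2.0000
k=7 load: inc=0.000180, refl=0.000180·0.142857=0.0000; V=1.999784+0.000180+0.000026=2.0000
k=8 src: inc=0.000026, refl=0.000026·0.333333=0.0000; V=1.999964+0.000026+0.000009=2.0000
k=9 load: inc=0.000009, refl=0.000009·0.142857=0.0000; V=1.999990+0.000009+0.000001=2.0000

0 0 source 1.6667
1 3 load 1.9048
2 6 source 1.9841
3 9 load 1.9955
4 12 source 1.9992
5 15 load 1.9998
6 18 source 2.0000
7 21 load 2.0000
8 24 source 2.0000
9 27 load 2.0000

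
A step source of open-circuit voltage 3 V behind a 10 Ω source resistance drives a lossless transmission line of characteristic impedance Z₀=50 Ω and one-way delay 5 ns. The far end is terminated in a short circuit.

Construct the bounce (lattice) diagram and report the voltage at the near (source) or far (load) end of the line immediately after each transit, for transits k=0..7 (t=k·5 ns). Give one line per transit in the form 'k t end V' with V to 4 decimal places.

0 0 source 2.5000
1 5 load 0.0000
2 10 source 1.6667
3 15 load 0.0000
4 20 source 1.1111
5 25 load 0.0000
6 30 source 0.7407
7 35 load 0.0000

Γ_L=-1.000000, Γ_S=-0.666667; launch V₁=3·50/60=2.500000
k=0 src: V=2.5000
k=1 load: inc=2.500000, refl=2.500000·-1.000000=-2.5000; V=0.000000+2.500000+-2.500000=0.0000
k=2 src: inc=-2.500000, refl=-2.500000·-0.666667=1.6667; V=2.500000+-2.500000+1.666667=1.6667
k=3 load: inc=1.666667, refl=1.666667·-1.000000=-1.6667; V=0.000000+1.666667+-1.666667=0.0000
k=4 src: inc=-1.666667, refl=-1.666667·-0.666667=1.1111; V=1.666667+-1.666667+1.111111=1.1111
k=5 load: inc=1.111111, refl=1.111111·-1.000000=-1.1111; V=0.000000+1.111111+-1.111111=0.0000
k=6 src: inc=-1.111111, refl=-1.111111·-0.666667=0.7407; V=1.111111+-1.111111+0.740741=0.7407
k=7 load: inc=0.740741, refl=0.740741·-1.000000=-0.7407; V=0.000000+0.740741+-0.740741=0.0000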